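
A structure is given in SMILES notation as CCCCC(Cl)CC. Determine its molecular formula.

Atom tally by fragment:
  CH3 → C:1 H:3
  CH2 → C:1 H:2
  CH2 → C:1 H:2
  CH2 → C:1 H:2
  CH(Cl) → C:1 H:1 Cl:1
  CH2 → C:1 H:2
  CH3 → C:1 H:3
Element totals:
  C: 7
  H: 15
  Cl: 1

C7H15Cl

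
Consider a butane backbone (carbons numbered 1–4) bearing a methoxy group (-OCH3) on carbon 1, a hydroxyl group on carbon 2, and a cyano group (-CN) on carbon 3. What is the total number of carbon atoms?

Atom tally by fragment:
  CH3OCH2 → C:2 H:5 O:1
  CH(OH) → C:1 H:2 O:1
  CH(CN) → C:2 H:1 N:1
  CH3 → C:1 H:3
Element totals:
  C: 6
  H: 11
  N: 1
  O: 2

6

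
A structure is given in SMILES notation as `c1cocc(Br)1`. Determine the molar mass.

Atom tally by fragment:
  furan ring core → C:4 H:4 O:1
  (− 1 ring H displaced by substituents)
  + Br → Br:1
Element totals:
  C: 4
  H: 3
  Br: 1
  O: 1
Molecular formula: C4H3BrO.
  M = 4(12.011) + 3(1.008) + 79.904 + 15.999
    = 48.044 + 3.024 + 79.904 + 15.999 = 146.971

146.97 g/mol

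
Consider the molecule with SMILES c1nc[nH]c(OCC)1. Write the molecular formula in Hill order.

C5H8N2O

Atom tally by fragment:
  imidazole ring core → C:3 H:4 N:2
  (− 1 ring H displaced by substituents)
  + OC2H5 → C:2 H:5 O:1
Element totals:
  C: 5
  H: 8
  N: 2
  O: 1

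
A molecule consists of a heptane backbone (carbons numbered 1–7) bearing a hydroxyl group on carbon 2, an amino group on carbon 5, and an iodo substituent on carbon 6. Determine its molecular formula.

Atom tally by fragment:
  CH3 → C:1 H:3
  CH(OH) → C:1 H:2 O:1
  CH2 → C:1 H:2
  CH2 → C:1 H:2
  CH(NH2) → C:1 H:3 N:1
  CH(I) → C:1 H:1 I:1
  CH3 → C:1 H:3
Element totals:
  C: 7
  H: 16
  I: 1
  N: 1
  O: 1

C7H16INO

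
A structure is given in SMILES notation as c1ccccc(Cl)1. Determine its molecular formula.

C6H5Cl

Atom tally by fragment:
  benzene ring core → C:6 H:6
  (− 1 ring H displaced by substituents)
  + Cl → Cl:1
Element totals:
  C: 6
  H: 5
  Cl: 1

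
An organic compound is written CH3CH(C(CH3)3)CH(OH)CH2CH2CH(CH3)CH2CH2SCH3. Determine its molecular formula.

C14H30OS

Atom tally by fragment:
  CH3 → C:1 H:3
  CH(C(CH3)3) → C:5 H:10
  CH(OH) → C:1 H:2 O:1
  CH2 → C:1 H:2
  CH2 → C:1 H:2
  CH(CH3) → C:2 H:4
  CH2 → C:1 H:2
  CH2SCH3 → C:2 H:5 S:1
Element totals:
  C: 14
  H: 30
  O: 1
  S: 1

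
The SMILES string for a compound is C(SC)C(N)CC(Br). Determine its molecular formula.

C5H12BrNS

Atom tally by fragment:
  CH3SCH2 → C:2 H:5 S:1
  CH(NH2) → C:1 H:3 N:1
  CH2 → C:1 H:2
  CH2Br → C:1 H:2 Br:1
Element totals:
  C: 5
  H: 12
  Br: 1
  N: 1
  S: 1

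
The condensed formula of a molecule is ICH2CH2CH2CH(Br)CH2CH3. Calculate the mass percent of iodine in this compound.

43.61%

Atom tally by fragment:
  ICH2 → C:1 H:2 I:1
  CH2 → C:1 H:2
  CH2 → C:1 H:2
  CH(Br) → C:1 H:1 Br:1
  CH2 → C:1 H:2
  CH3 → C:1 H:3
Element totals:
  C: 6
  H: 12
  Br: 1
  I: 1
Molecular formula: C6H12BrI.
Molar mass = 290.970 g/mol.
Mass from I: 1 × 126.904 = 126.904 g/mol.
%I = 126.904 / 290.970 × 100 = 43.61%.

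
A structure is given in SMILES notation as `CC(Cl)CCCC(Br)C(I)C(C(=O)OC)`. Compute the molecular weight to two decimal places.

Atom tally by fragment:
  CH3 → C:1 H:3
  CH(Cl) → C:1 H:1 Cl:1
  CH2 → C:1 H:2
  CH2 → C:1 H:2
  CH2 → C:1 H:2
  CH(Br) → C:1 H:1 Br:1
  CH(I) → C:1 H:1 I:1
  CH2COOCH3 → C:3 H:5 O:2
Element totals:
  C: 10
  H: 17
  Br: 1
  Cl: 1
  I: 1
  O: 2
Molecular formula: C10H17BrClIO2.
  M = 10(12.011) + 17(1.008) + 79.904 + 35.45 + 126.904 + 2(15.999)
    = 120.110 + 17.136 + 79.904 + 35.450 + 126.904 + 31.998 = 411.502

411.50 g/mol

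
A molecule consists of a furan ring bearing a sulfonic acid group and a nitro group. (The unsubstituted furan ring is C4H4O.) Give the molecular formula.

C4H3NO6S

Atom tally by fragment:
  furan ring core → C:4 H:4 O:1
  (− 2 ring H displaced by substituents)
  + SO3H → S:1 O:3 H:1
  + NO2 → N:1 O:2
Element totals:
  C: 4
  H: 3
  N: 1
  O: 6
  S: 1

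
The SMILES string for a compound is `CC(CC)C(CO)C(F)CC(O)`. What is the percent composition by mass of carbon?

60.65%

Atom tally by fragment:
  CH3 → C:1 H:3
  CH(C2H5) → C:3 H:6
  CH(CH2OH) → C:2 H:4 O:1
  CH(F) → C:1 H:1 F:1
  CH2 → C:1 H:2
  CH2OH → C:1 H:3 O:1
Element totals:
  C: 9
  H: 19
  F: 1
  O: 2
Molecular formula: C9H19FO2.
Molar mass = 178.247 g/mol.
Mass from C: 9 × 12.011 = 108.099 g/mol.
%C = 108.099 / 178.247 × 100 = 60.65%.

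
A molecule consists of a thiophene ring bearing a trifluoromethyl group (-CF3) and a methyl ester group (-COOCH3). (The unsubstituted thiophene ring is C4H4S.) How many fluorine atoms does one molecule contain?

3

Atom tally by fragment:
  thiophene ring core → C:4 H:4 S:1
  (− 2 ring H displaced by substituents)
  + CF3 → C:1 F:3
  + COOCH3 → C:2 H:3 O:2
Element totals:
  C: 7
  H: 5
  F: 3
  O: 2
  S: 1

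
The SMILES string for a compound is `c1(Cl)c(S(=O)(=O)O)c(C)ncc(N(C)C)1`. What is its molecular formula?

C8H11ClN2O3S

Atom tally by fragment:
  pyridine ring core → C:5 H:5 N:1
  (− 4 ring H displaced by substituents)
  + Cl → Cl:1
  + SO3H → S:1 O:3 H:1
  + CH3 → C:1 H:3
  + N(CH3)2 → N:1 C:2 H:6
Element totals:
  C: 8
  H: 11
  Cl: 1
  N: 2
  O: 3
  S: 1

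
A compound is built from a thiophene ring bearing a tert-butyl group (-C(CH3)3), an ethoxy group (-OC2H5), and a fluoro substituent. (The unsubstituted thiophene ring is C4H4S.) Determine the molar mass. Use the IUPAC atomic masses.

Atom tally by fragment:
  thiophene ring core → C:4 H:4 S:1
  (− 3 ring H displaced by substituents)
  + C(CH3)3 → C:4 H:9
  + OC2H5 → C:2 H:5 O:1
  + F → F:1
Element totals:
  C: 10
  H: 15
  F: 1
  O: 1
  S: 1
Molecular formula: C10H15FOS.
  M = 10(12.011) + 15(1.008) + 18.998 + 15.999 + 32.06
    = 120.110 + 15.120 + 18.998 + 15.999 + 32.060 = 202.287

202.29 g/mol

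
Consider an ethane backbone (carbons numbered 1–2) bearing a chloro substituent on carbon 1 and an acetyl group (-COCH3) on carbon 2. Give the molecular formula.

C4H7ClO

Atom tally by fragment:
  ClCH2 → C:1 H:2 Cl:1
  CH2COCH3 → C:3 H:5 O:1
Element totals:
  C: 4
  H: 7
  Cl: 1
  O: 1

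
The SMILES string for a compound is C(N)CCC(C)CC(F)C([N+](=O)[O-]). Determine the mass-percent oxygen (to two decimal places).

16.65%

Atom tally by fragment:
  H2NCH2 → C:1 H:4 N:1
  CH2 → C:1 H:2
  CH2 → C:1 H:2
  CH(CH3) → C:2 H:4
  CH2 → C:1 H:2
  CH(F) → C:1 H:1 F:1
  CH2NO2 → C:1 H:2 N:1 O:2
Element totals:
  C: 8
  H: 17
  F: 1
  N: 2
  O: 2
Molecular formula: C8H17FN2O2.
Molar mass = 192.234 g/mol.
Mass from O: 2 × 15.999 = 31.998 g/mol.
%O = 31.998 / 192.234 × 100 = 16.65%.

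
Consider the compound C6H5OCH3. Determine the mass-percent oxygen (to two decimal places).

14.79%

Atom tally by fragment:
  benzene ring core → C:6 H:6
  (− 1 ring H displaced by substituents)
  + OCH3 → C:1 H:3 O:1
Element totals:
  C: 7
  H: 8
  O: 1
Molecular formula: C7H8O.
Molar mass = 108.140 g/mol.
Mass from O: 1 × 15.999 = 15.999 g/mol.
%O = 15.999 / 108.140 × 100 = 14.79%.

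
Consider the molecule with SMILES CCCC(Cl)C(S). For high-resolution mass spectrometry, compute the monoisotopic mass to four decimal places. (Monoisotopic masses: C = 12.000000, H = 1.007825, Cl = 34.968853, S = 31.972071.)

Atom tally by fragment:
  CH3 → C:1 H:3
  CH2 → C:1 H:2
  CH2 → C:1 H:2
  CH(Cl) → C:1 H:1 Cl:1
  CH2SH → C:1 H:3 S:1
Element totals:
  C: 5
  H: 11
  Cl: 1
  S: 1
Molecular formula: C5H11ClS.
  M = 5(12.0) + 11(1.007825) + 34.968853 + 31.972071
    = 60.000000 + 11.086075 + 34.968853 + 31.972071 = 138.026999

138.0270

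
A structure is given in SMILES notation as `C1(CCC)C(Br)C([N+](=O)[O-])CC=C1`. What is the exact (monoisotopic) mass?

Atom tally by fragment:
  cyclohexene ring core → C:6 H:10
  (− 3 ring H displaced by substituents)
  + CH2CH2CH3 → C:3 H:7
  + Br → Br:1
  + NO2 → N:1 O:2
Element totals:
  C: 9
  H: 14
  Br: 1
  N: 1
  O: 2
Molecular formula: C9H14BrNO2.
  M = 9(12.0) + 14(1.007825) + 78.918338 + 14.003074 + 2(15.994915)
    = 108.000000 + 14.109550 + 78.918338 + 14.003074 + 31.989830 = 247.020792

247.0208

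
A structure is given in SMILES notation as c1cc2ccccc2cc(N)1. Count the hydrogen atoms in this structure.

Atom tally by fragment:
  naphthalene ring system core → C:10 H:8
  (− 1 ring H displaced by substituents)
  + NH2 → N:1 H:2
Element totals:
  C: 10
  H: 9
  N: 1

9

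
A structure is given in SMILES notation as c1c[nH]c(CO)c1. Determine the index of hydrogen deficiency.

Atom tally by fragment:
  pyrrole ring core → C:4 H:5 N:1
  (− 1 ring H displaced by substituents)
  + CH2OH → C:1 H:3 O:1
Element totals:
  C: 5
  H: 7
  N: 1
  O: 1
Molecular formula: C5H7NO.
DoU = (2C + 2 + N − H − X) / 2 = (2·5 + 2 + 1 − 7 − 0) / 2 = 3.

3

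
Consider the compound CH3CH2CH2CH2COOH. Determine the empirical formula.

Element totals:
  C: 5
  H: 10
  O: 2
Molecular formula: C5H10O2.
gcd of subscripts (5, 10, 2) = 1, so the empirical formula equals the molecular formula.

C5H10O2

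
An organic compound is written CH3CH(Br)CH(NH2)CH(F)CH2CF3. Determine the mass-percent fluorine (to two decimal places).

30.15%

Atom tally by fragment:
  CH3 → C:1 H:3
  CH(Br) → C:1 H:1 Br:1
  CH(NH2) → C:1 H:3 N:1
  CH(F) → C:1 H:1 F:1
  CH2CF3 → C:2 H:2 F:3
Element totals:
  C: 6
  H: 10
  Br: 1
  F: 4
  N: 1
Molecular formula: C6H10BrF4N.
Molar mass = 252.049 g/mol.
Mass from F: 4 × 18.998 = 75.992 g/mol.
%F = 75.992 / 252.049 × 100 = 30.15%.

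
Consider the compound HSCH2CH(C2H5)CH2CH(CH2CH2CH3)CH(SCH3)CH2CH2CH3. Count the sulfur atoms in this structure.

2

Atom tally by fragment:
  HSCH2 → C:1 H:3 S:1
  CH(C2H5) → C:3 H:6
  CH2 → C:1 H:2
  CH(CH2CH2CH3) → C:4 H:8
  CH(SCH3) → C:2 H:4 S:1
  CH2 → C:1 H:2
  CH2 → C:1 H:2
  CH3 → C:1 H:3
Element totals:
  C: 14
  H: 30
  S: 2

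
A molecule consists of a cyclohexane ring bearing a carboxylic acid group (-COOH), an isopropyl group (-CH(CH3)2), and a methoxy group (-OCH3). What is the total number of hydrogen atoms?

Atom tally by fragment:
  cyclohexane ring core → C:6 H:12
  (− 3 ring H displaced by substituents)
  + COOH → C:1 H:1 O:2
  + CH(CH3)2 → C:3 H:7
  + OCH3 → C:1 H:3 O:1
Element totals:
  C: 11
  H: 20
  O: 3

20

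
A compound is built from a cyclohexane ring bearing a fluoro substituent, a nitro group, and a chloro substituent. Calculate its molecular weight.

Atom tally by fragment:
  cyclohexane ring core → C:6 H:12
  (− 3 ring H displaced by substituents)
  + F → F:1
  + NO2 → N:1 O:2
  + Cl → Cl:1
Element totals:
  C: 6
  H: 9
  Cl: 1
  F: 1
  N: 1
  O: 2
Molecular formula: C6H9ClFNO2.
  M = 6(12.011) + 9(1.008) + 35.45 + 18.998 + 14.007 + 2(15.999)
    = 72.066 + 9.072 + 35.450 + 18.998 + 14.007 + 31.998 = 181.591

181.59 g/mol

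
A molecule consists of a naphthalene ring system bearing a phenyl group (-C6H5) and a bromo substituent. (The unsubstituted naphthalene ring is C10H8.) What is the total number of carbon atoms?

Atom tally by fragment:
  naphthalene ring system core → C:10 H:8
  (− 2 ring H displaced by substituents)
  + C6H5 → C:6 H:5
  + Br → Br:1
Element totals:
  C: 16
  H: 11
  Br: 1

16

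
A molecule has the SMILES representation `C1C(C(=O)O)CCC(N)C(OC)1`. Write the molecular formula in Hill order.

Atom tally by fragment:
  cyclohexane ring core → C:6 H:12
  (− 3 ring H displaced by substituents)
  + COOH → C:1 H:1 O:2
  + NH2 → N:1 H:2
  + OCH3 → C:1 H:3 O:1
Element totals:
  C: 8
  H: 15
  N: 1
  O: 3

C8H15NO3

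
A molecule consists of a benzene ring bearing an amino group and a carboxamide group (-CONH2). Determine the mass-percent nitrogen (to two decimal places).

20.58%

Atom tally by fragment:
  benzene ring core → C:6 H:6
  (− 2 ring H displaced by substituents)
  + NH2 → N:1 H:2
  + CONH2 → C:1 H:2 O:1 N:1
Element totals:
  C: 7
  H: 8
  N: 2
  O: 1
Molecular formula: C7H8N2O.
Molar mass = 136.154 g/mol.
Mass from N: 2 × 14.007 = 28.014 g/mol.
%N = 28.014 / 136.154 × 100 = 20.58%.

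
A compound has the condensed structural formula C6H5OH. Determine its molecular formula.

Atom tally by fragment:
  benzene ring core → C:6 H:6
  (− 1 ring H displaced by substituents)
  + OH → O:1 H:1
Element totals:
  C: 6
  H: 6
  O: 1

C6H6O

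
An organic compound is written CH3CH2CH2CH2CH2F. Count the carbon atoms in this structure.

5

Element totals:
  C: 5
  H: 11
  F: 1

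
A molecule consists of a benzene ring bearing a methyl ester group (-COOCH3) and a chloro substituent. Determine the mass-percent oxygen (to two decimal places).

Atom tally by fragment:
  benzene ring core → C:6 H:6
  (− 2 ring H displaced by substituents)
  + COOCH3 → C:2 H:3 O:2
  + Cl → Cl:1
Element totals:
  C: 8
  H: 7
  Cl: 1
  O: 2
Molecular formula: C8H7ClO2.
Molar mass = 170.592 g/mol.
Mass from O: 2 × 15.999 = 31.998 g/mol.
%O = 31.998 / 170.592 × 100 = 18.76%.

18.76%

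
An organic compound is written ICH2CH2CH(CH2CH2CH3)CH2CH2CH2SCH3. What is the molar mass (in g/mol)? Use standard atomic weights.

300.24 g/mol

Atom tally by fragment:
  ICH2 → C:1 H:2 I:1
  CH2 → C:1 H:2
  CH(CH2CH2CH3) → C:4 H:8
  CH2 → C:1 H:2
  CH2 → C:1 H:2
  CH2SCH3 → C:2 H:5 S:1
Element totals:
  C: 10
  H: 21
  I: 1
  S: 1
Molecular formula: C10H21IS.
  M = 10(12.011) + 21(1.008) + 126.904 + 32.06
    = 120.110 + 21.168 + 126.904 + 32.060 = 300.242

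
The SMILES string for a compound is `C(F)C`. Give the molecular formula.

Atom tally by fragment:
  FCH2 → C:1 H:2 F:1
  CH3 → C:1 H:3
Element totals:
  C: 2
  H: 5
  F: 1

C2H5F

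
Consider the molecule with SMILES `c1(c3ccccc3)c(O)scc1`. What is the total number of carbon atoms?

10

Atom tally by fragment:
  thiophene ring core → C:4 H:4 S:1
  (− 2 ring H displaced by substituents)
  + C6H5 → C:6 H:5
  + OH → O:1 H:1
Element totals:
  C: 10
  H: 8
  O: 1
  S: 1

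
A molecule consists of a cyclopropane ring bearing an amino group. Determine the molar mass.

Atom tally by fragment:
  cyclopropane ring core → C:3 H:6
  (− 1 ring H displaced by substituents)
  + NH2 → N:1 H:2
Element totals:
  C: 3
  H: 7
  N: 1
Molecular formula: C3H7N.
  M = 3(12.011) + 7(1.008) + 14.007
    = 36.033 + 7.056 + 14.007 = 57.096

57.10 g/mol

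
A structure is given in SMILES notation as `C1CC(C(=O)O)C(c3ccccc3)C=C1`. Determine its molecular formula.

Atom tally by fragment:
  cyclohexene ring core → C:6 H:10
  (− 2 ring H displaced by substituents)
  + COOH → C:1 H:1 O:2
  + C6H5 → C:6 H:5
Element totals:
  C: 13
  H: 14
  O: 2

C13H14O2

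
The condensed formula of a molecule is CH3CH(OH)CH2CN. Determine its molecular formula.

Element totals:
  C: 4
  H: 7
  N: 1
  O: 1

C4H7NO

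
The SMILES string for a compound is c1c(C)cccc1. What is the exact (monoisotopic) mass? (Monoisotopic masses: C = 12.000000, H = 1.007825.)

Atom tally by fragment:
  benzene ring core → C:6 H:6
  (− 1 ring H displaced by substituents)
  + CH3 → C:1 H:3
Element totals:
  C: 7
  H: 8
Molecular formula: C7H8.
  M = 7(12.0) + 8(1.007825)
    = 84.000000 + 8.062600 = 92.062600

92.0626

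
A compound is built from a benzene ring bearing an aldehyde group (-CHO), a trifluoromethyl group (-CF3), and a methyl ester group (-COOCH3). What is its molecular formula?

C10H7F3O3

Atom tally by fragment:
  benzene ring core → C:6 H:6
  (− 3 ring H displaced by substituents)
  + CHO → C:1 H:1 O:1
  + CF3 → C:1 F:3
  + COOCH3 → C:2 H:3 O:2
Element totals:
  C: 10
  H: 7
  F: 3
  O: 3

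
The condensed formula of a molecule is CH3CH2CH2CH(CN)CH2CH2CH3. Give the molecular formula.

C8H15N

Atom tally by fragment:
  CH3 → C:1 H:3
  CH2 → C:1 H:2
  CH2 → C:1 H:2
  CH(CN) → C:2 H:1 N:1
  CH2 → C:1 H:2
  CH2 → C:1 H:2
  CH3 → C:1 H:3
Element totals:
  C: 8
  H: 15
  N: 1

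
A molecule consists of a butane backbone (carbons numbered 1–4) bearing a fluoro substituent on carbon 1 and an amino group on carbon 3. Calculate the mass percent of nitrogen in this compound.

Atom tally by fragment:
  FCH2 → C:1 H:2 F:1
  CH2 → C:1 H:2
  CH(NH2) → C:1 H:3 N:1
  CH3 → C:1 H:3
Element totals:
  C: 4
  H: 10
  F: 1
  N: 1
Molecular formula: C4H10FN.
Molar mass = 91.129 g/mol.
Mass from N: 1 × 14.007 = 14.007 g/mol.
%N = 14.007 / 91.129 × 100 = 15.37%.

15.37%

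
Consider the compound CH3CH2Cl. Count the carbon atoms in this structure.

2

Atom tally by fragment:
  CH3 → C:1 H:3
  CH2Cl → C:1 H:2 Cl:1
Element totals:
  C: 2
  H: 5
  Cl: 1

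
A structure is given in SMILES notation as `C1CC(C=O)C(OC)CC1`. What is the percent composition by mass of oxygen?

Atom tally by fragment:
  cyclohexane ring core → C:6 H:12
  (− 2 ring H displaced by substituents)
  + CHO → C:1 H:1 O:1
  + OCH3 → C:1 H:3 O:1
Element totals:
  C: 8
  H: 14
  O: 2
Molecular formula: C8H14O2.
Molar mass = 142.198 g/mol.
Mass from O: 2 × 15.999 = 31.998 g/mol.
%O = 31.998 / 142.198 × 100 = 22.50%.

22.50%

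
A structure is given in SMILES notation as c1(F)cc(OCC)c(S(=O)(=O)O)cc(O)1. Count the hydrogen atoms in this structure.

Atom tally by fragment:
  benzene ring core → C:6 H:6
  (− 4 ring H displaced by substituents)
  + F → F:1
  + OC2H5 → C:2 H:5 O:1
  + SO3H → S:1 O:3 H:1
  + OH → O:1 H:1
Element totals:
  C: 8
  H: 9
  F: 1
  O: 5
  S: 1

9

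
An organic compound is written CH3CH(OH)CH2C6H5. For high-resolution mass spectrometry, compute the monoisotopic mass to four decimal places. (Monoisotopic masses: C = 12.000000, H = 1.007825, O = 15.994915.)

136.0888

Element totals:
  C: 9
  H: 12
  O: 1
Molecular formula: C9H12O.
  M = 9(12.0) + 12(1.007825) + 15.994915
    = 108.000000 + 12.093900 + 15.994915 = 136.088815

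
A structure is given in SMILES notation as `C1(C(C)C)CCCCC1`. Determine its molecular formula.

C9H18

Atom tally by fragment:
  cyclohexane ring core → C:6 H:12
  (− 1 ring H displaced by substituents)
  + CH(CH3)2 → C:3 H:7
Element totals:
  C: 9
  H: 18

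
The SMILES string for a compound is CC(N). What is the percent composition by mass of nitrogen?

Atom tally by fragment:
  CH3 → C:1 H:3
  CH2NH2 → C:1 H:4 N:1
Element totals:
  C: 2
  H: 7
  N: 1
Molecular formula: C2H7N.
Molar mass = 45.085 g/mol.
Mass from N: 1 × 14.007 = 14.007 g/mol.
%N = 14.007 / 45.085 × 100 = 31.07%.

31.07%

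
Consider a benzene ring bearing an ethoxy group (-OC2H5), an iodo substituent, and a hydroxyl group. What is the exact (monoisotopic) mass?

263.9647

Atom tally by fragment:
  benzene ring core → C:6 H:6
  (− 3 ring H displaced by substituents)
  + OC2H5 → C:2 H:5 O:1
  + I → I:1
  + OH → O:1 H:1
Element totals:
  C: 8
  H: 9
  I: 1
  O: 2
Molecular formula: C8H9IO2.
  M = 8(12.0) + 9(1.007825) + 126.904472 + 2(15.994915)
    = 96.000000 + 9.070425 + 126.904472 + 31.989830 = 263.964727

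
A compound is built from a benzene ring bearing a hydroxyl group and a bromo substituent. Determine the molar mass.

Atom tally by fragment:
  benzene ring core → C:6 H:6
  (− 2 ring H displaced by substituents)
  + OH → O:1 H:1
  + Br → Br:1
Element totals:
  C: 6
  H: 5
  Br: 1
  O: 1
Molecular formula: C6H5BrO.
  M = 6(12.011) + 5(1.008) + 79.904 + 15.999
    = 72.066 + 5.040 + 79.904 + 15.999 = 173.009

173.01 g/mol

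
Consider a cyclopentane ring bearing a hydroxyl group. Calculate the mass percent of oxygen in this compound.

Atom tally by fragment:
  cyclopentane ring core → C:5 H:10
  (− 1 ring H displaced by substituents)
  + OH → O:1 H:1
Element totals:
  C: 5
  H: 10
  O: 1
Molecular formula: C5H10O.
Molar mass = 86.134 g/mol.
Mass from O: 1 × 15.999 = 15.999 g/mol.
%O = 15.999 / 86.134 × 100 = 18.57%.

18.57%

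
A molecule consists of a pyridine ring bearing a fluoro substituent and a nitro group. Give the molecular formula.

Atom tally by fragment:
  pyridine ring core → C:5 H:5 N:1
  (− 2 ring H displaced by substituents)
  + F → F:1
  + NO2 → N:1 O:2
Element totals:
  C: 5
  H: 3
  F: 1
  N: 2
  O: 2

C5H3FN2O2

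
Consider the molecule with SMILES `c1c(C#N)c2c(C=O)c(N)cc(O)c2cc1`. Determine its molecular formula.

C12H8N2O2

Atom tally by fragment:
  naphthalene ring system core → C:10 H:8
  (− 4 ring H displaced by substituents)
  + CN → C:1 N:1
  + CHO → C:1 H:1 O:1
  + NH2 → N:1 H:2
  + OH → O:1 H:1
Element totals:
  C: 12
  H: 8
  N: 2
  O: 2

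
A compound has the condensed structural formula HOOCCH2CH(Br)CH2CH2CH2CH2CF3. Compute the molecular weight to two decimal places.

277.08 g/mol

Element totals:
  C: 8
  H: 12
  Br: 1
  F: 3
  O: 2
Molecular formula: C8H12BrF3O2.
  M = 8(12.011) + 12(1.008) + 79.904 + 3(18.998) + 2(15.999)
    = 96.088 + 12.096 + 79.904 + 56.994 + 31.998 = 277.080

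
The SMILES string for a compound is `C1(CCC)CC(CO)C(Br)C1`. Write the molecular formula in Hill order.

Atom tally by fragment:
  cyclopentane ring core → C:5 H:10
  (− 3 ring H displaced by substituents)
  + CH2CH2CH3 → C:3 H:7
  + CH2OH → C:1 H:3 O:1
  + Br → Br:1
Element totals:
  C: 9
  H: 17
  Br: 1
  O: 1

C9H17BrO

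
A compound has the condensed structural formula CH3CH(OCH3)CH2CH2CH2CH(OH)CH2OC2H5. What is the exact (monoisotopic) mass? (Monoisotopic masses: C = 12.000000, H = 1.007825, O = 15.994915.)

190.1569

Element totals:
  C: 10
  H: 22
  O: 3
Molecular formula: C10H22O3.
  M = 10(12.0) + 22(1.007825) + 3(15.994915)
    = 120.000000 + 22.172150 + 47.984745 = 190.156895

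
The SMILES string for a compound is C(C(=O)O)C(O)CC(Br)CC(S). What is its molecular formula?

C7H13BrO3S

Atom tally by fragment:
  HOOCCH2 → C:2 H:3 O:2
  CH(OH) → C:1 H:2 O:1
  CH2 → C:1 H:2
  CH(Br) → C:1 H:1 Br:1
  CH2 → C:1 H:2
  CH2SH → C:1 H:3 S:1
Element totals:
  C: 7
  H: 13
  Br: 1
  O: 3
  S: 1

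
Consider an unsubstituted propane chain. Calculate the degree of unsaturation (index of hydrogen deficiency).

0

Atom tally by fragment:
  CH3 → C:1 H:3
  CH2 → C:1 H:2
  CH3 → C:1 H:3
Element totals:
  C: 3
  H: 8
Molecular formula: C3H8.
DoU = (2C + 2 + N − H − X) / 2 = (2·3 + 2 + 0 − 8 − 0) / 2 = 0.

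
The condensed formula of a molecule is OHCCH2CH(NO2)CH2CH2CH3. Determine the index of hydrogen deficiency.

2

Atom tally by fragment:
  OHCCH2 → C:2 H:3 O:1
  CH(NO2) → C:1 H:1 N:1 O:2
  CH2 → C:1 H:2
  CH2 → C:1 H:2
  CH3 → C:1 H:3
Element totals:
  C: 6
  H: 11
  N: 1
  O: 3
Molecular formula: C6H11NO3.
DoU = (2C + 2 + N − H − X) / 2 = (2·6 + 2 + 1 − 11 − 0) / 2 = 2.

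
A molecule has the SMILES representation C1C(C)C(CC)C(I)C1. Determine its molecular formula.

Atom tally by fragment:
  cyclopentane ring core → C:5 H:10
  (− 3 ring H displaced by substituents)
  + CH3 → C:1 H:3
  + C2H5 → C:2 H:5
  + I → I:1
Element totals:
  C: 8
  H: 15
  I: 1

C8H15I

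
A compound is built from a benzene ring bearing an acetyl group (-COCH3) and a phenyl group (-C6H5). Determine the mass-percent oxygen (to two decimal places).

8.15%

Atom tally by fragment:
  benzene ring core → C:6 H:6
  (− 2 ring H displaced by substituents)
  + COCH3 → C:2 H:3 O:1
  + C6H5 → C:6 H:5
Element totals:
  C: 14
  H: 12
  O: 1
Molecular formula: C14H12O.
Molar mass = 196.249 g/mol.
Mass from O: 1 × 15.999 = 15.999 g/mol.
%O = 15.999 / 196.249 × 100 = 8.15%.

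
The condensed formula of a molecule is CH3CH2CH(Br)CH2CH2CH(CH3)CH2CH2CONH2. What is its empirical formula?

Element totals:
  C: 10
  H: 20
  Br: 1
  N: 1
  O: 1
Molecular formula: C10H20BrNO.
gcd of subscripts (1, 10, 20, 1, 1) = 1, so the empirical formula equals the molecular formula.

C10H20BrNO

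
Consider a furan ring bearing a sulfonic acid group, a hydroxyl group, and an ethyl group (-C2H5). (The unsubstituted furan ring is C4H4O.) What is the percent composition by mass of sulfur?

16.68%

Atom tally by fragment:
  furan ring core → C:4 H:4 O:1
  (− 3 ring H displaced by substituents)
  + SO3H → S:1 O:3 H:1
  + OH → O:1 H:1
  + C2H5 → C:2 H:5
Element totals:
  C: 6
  H: 8
  O: 5
  S: 1
Molecular formula: C6H8O5S.
Molar mass = 192.185 g/mol.
Mass from S: 1 × 32.06 = 32.060 g/mol.
%S = 32.060 / 192.185 × 100 = 16.68%.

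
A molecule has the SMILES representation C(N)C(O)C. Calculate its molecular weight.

75.11 g/mol

Atom tally by fragment:
  H2NCH2 → C:1 H:4 N:1
  CH(OH) → C:1 H:2 O:1
  CH3 → C:1 H:3
Element totals:
  C: 3
  H: 9
  N: 1
  O: 1
Molecular formula: C3H9NO.
  M = 3(12.011) + 9(1.008) + 14.007 + 15.999
    = 36.033 + 9.072 + 14.007 + 15.999 = 75.111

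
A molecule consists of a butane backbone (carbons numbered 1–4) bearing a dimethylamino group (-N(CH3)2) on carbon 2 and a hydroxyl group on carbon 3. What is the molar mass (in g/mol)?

Atom tally by fragment:
  CH3 → C:1 H:3
  CH(N(CH3)2) → C:3 H:7 N:1
  CH(OH) → C:1 H:2 O:1
  CH3 → C:1 H:3
Element totals:
  C: 6
  H: 15
  N: 1
  O: 1
Molecular formula: C6H15NO.
  M = 6(12.011) + 15(1.008) + 14.007 + 15.999
    = 72.066 + 15.120 + 14.007 + 15.999 = 117.192

117.19 g/mol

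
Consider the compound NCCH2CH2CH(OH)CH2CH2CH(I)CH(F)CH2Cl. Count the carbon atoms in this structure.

9

Atom tally by fragment:
  NCCH2 → C:2 H:2 N:1
  CH2 → C:1 H:2
  CH(OH) → C:1 H:2 O:1
  CH2 → C:1 H:2
  CH2 → C:1 H:2
  CH(I) → C:1 H:1 I:1
  CH(F) → C:1 H:1 F:1
  CH2Cl → C:1 H:2 Cl:1
Element totals:
  C: 9
  H: 14
  Cl: 1
  F: 1
  I: 1
  N: 1
  O: 1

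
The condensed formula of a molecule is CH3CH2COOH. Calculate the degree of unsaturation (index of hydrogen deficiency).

1

Element totals:
  C: 3
  H: 6
  O: 2
Molecular formula: C3H6O2.
DoU = (2C + 2 + N − H − X) / 2 = (2·3 + 2 + 0 − 6 − 0) / 2 = 1.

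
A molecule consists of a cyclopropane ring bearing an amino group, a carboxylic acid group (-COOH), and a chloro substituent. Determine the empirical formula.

C4H6ClNO2

Atom tally by fragment:
  cyclopropane ring core → C:3 H:6
  (− 3 ring H displaced by substituents)
  + NH2 → N:1 H:2
  + COOH → C:1 H:1 O:2
  + Cl → Cl:1
Element totals:
  C: 4
  H: 6
  Cl: 1
  N: 1
  O: 2
Molecular formula: C4H6ClNO2.
gcd of subscripts (4, 1, 6, 1, 2) = 1, so the empirical formula equals the molecular formula.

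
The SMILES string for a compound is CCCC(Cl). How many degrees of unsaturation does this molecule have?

Atom tally by fragment:
  CH3 → C:1 H:3
  CH2 → C:1 H:2
  CH2 → C:1 H:2
  CH2Cl → C:1 H:2 Cl:1
Element totals:
  C: 4
  H: 9
  Cl: 1
Molecular formula: C4H9Cl.
DoU = (2C + 2 + N − H − X) / 2 = (2·4 + 2 + 0 − 9 − 1) / 2 = 0.

0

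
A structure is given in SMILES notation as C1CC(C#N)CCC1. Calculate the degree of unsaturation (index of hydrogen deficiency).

Atom tally by fragment:
  cyclohexane ring core → C:6 H:12
  (− 1 ring H displaced by substituents)
  + CN → C:1 N:1
Element totals:
  C: 7
  H: 11
  N: 1
Molecular formula: C7H11N.
DoU = (2C + 2 + N − H − X) / 2 = (2·7 + 2 + 1 − 11 − 0) / 2 = 3.

3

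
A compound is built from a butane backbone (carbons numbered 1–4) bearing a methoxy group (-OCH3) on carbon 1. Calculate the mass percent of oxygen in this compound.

18.15%

Atom tally by fragment:
  CH3OCH2 → C:2 H:5 O:1
  CH2 → C:1 H:2
  CH2 → C:1 H:2
  CH3 → C:1 H:3
Element totals:
  C: 5
  H: 12
  O: 1
Molecular formula: C5H12O.
Molar mass = 88.150 g/mol.
Mass from O: 1 × 15.999 = 15.999 g/mol.
%O = 15.999 / 88.150 × 100 = 18.15%.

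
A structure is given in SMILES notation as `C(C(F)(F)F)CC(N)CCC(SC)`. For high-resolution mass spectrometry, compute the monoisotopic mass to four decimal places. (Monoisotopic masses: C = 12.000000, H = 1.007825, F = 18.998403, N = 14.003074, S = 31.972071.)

215.0956

Atom tally by fragment:
  F3CCH2 → C:2 H:2 F:3
  CH2 → C:1 H:2
  CH(NH2) → C:1 H:3 N:1
  CH2 → C:1 H:2
  CH2 → C:1 H:2
  CH2SCH3 → C:2 H:5 S:1
Element totals:
  C: 8
  H: 16
  F: 3
  N: 1
  S: 1
Molecular formula: C8H16F3NS.
  M = 8(12.0) + 16(1.007825) + 3(18.998403) + 14.003074 + 31.972071
    = 96.000000 + 16.125200 + 56.995209 + 14.003074 + 31.972071 = 215.095554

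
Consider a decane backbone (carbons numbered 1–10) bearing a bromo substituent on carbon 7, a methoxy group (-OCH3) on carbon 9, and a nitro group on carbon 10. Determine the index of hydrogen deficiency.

Atom tally by fragment:
  CH3 → C:1 H:3
  CH2 → C:1 H:2
  CH2 → C:1 H:2
  CH2 → C:1 H:2
  CH2 → C:1 H:2
  CH2 → C:1 H:2
  CH(Br) → C:1 H:1 Br:1
  CH2 → C:1 H:2
  CH(OCH3) → C:2 H:4 O:1
  CH2NO2 → C:1 H:2 N:1 O:2
Element totals:
  C: 11
  H: 22
  Br: 1
  N: 1
  O: 3
Molecular formula: C11H22BrNO3.
DoU = (2C + 2 + N − H − X) / 2 = (2·11 + 2 + 1 − 22 − 1) / 2 = 1.

1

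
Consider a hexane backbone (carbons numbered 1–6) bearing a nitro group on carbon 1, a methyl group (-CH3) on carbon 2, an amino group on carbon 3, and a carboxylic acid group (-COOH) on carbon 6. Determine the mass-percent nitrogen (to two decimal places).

Atom tally by fragment:
  O2NCH2 → C:1 H:2 N:1 O:2
  CH(CH3) → C:2 H:4
  CH(NH2) → C:1 H:3 N:1
  CH2 → C:1 H:2
  CH2 → C:1 H:2
  CH2COOH → C:2 H:3 O:2
Element totals:
  C: 8
  H: 16
  N: 2
  O: 4
Molecular formula: C8H16N2O4.
Molar mass = 204.226 g/mol.
Mass from N: 2 × 14.007 = 28.014 g/mol.
%N = 28.014 / 204.226 × 100 = 13.72%.

13.72%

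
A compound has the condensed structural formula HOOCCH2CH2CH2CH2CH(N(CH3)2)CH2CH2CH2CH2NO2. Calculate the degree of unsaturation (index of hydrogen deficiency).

2

Atom tally by fragment:
  HOOCCH2 → C:2 H:3 O:2
  CH2 → C:1 H:2
  CH2 → C:1 H:2
  CH2 → C:1 H:2
  CH(N(CH3)2) → C:3 H:7 N:1
  CH2 → C:1 H:2
  CH2 → C:1 H:2
  CH2 → C:1 H:2
  CH2NO2 → C:1 H:2 N:1 O:2
Element totals:
  C: 12
  H: 24
  N: 2
  O: 4
Molecular formula: C12H24N2O4.
DoU = (2C + 2 + N − H − X) / 2 = (2·12 + 2 + 2 − 24 − 0) / 2 = 2.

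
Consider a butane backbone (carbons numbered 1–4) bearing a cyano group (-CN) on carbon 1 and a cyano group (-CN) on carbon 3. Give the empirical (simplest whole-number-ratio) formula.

C3H4N

Atom tally by fragment:
  NCCH2 → C:2 H:2 N:1
  CH2 → C:1 H:2
  CH(CN) → C:2 H:1 N:1
  CH3 → C:1 H:3
Element totals:
  C: 6
  H: 8
  N: 2
Molecular formula: C6H8N2.
gcd of subscripts = 2; dividing each by 2:
  C: 6/2 = 3
  H: 8/2 = 4
  N: 2/2 = 1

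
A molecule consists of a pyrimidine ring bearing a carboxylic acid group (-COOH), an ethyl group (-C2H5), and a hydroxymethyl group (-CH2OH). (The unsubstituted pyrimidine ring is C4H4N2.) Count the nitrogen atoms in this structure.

Atom tally by fragment:
  pyrimidine ring core → C:4 H:4 N:2
  (− 3 ring H displaced by substituents)
  + COOH → C:1 H:1 O:2
  + C2H5 → C:2 H:5
  + CH2OH → C:1 H:3 O:1
Element totals:
  C: 8
  H: 10
  N: 2
  O: 3

2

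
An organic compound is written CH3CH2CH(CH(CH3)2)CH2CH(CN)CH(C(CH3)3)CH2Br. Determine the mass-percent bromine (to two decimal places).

26.43%

Atom tally by fragment:
  CH3 → C:1 H:3
  CH2 → C:1 H:2
  CH(CH(CH3)2) → C:4 H:8
  CH2 → C:1 H:2
  CH(CN) → C:2 H:1 N:1
  CH(C(CH3)3) → C:5 H:10
  CH2Br → C:1 H:2 Br:1
Element totals:
  C: 15
  H: 28
  Br: 1
  N: 1
Molecular formula: C15H28BrN.
Molar mass = 302.300 g/mol.
Mass from Br: 1 × 79.904 = 79.904 g/mol.
%Br = 79.904 / 302.300 × 100 = 26.43%.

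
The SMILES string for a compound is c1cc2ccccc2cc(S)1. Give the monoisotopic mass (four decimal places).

Atom tally by fragment:
  naphthalene ring system core → C:10 H:8
  (− 1 ring H displaced by substituents)
  + SH → S:1 H:1
Element totals:
  C: 10
  H: 8
  S: 1
Molecular formula: C10H8S.
  M = 10(12.0) + 8(1.007825) + 31.972071
    = 120.000000 + 8.062600 + 31.972071 = 160.034671

160.0347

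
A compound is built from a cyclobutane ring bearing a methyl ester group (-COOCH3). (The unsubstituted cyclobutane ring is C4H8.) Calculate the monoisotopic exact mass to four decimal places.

Atom tally by fragment:
  cyclobutane ring core → C:4 H:8
  (− 1 ring H displaced by substituents)
  + COOCH3 → C:2 H:3 O:2
Element totals:
  C: 6
  H: 10
  O: 2
Molecular formula: C6H10O2.
  M = 6(12.0) + 10(1.007825) + 2(15.994915)
    = 72.000000 + 10.078250 + 31.989830 = 114.068080

114.0681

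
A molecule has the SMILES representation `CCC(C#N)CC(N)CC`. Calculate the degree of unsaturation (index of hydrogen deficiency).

Atom tally by fragment:
  CH3 → C:1 H:3
  CH2 → C:1 H:2
  CH(CN) → C:2 H:1 N:1
  CH2 → C:1 H:2
  CH(NH2) → C:1 H:3 N:1
  CH2 → C:1 H:2
  CH3 → C:1 H:3
Element totals:
  C: 8
  H: 16
  N: 2
Molecular formula: C8H16N2.
DoU = (2C + 2 + N − H − X) / 2 = (2·8 + 2 + 2 − 16 − 0) / 2 = 2.

2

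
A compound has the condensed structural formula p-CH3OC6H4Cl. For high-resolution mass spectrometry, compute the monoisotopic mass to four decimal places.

Atom tally by fragment:
  benzene ring core → C:6 H:6
  (− 2 ring H displaced by substituents)
  + OCH3 → C:1 H:3 O:1
  + Cl → Cl:1
Element totals:
  C: 7
  H: 7
  Cl: 1
  O: 1
Molecular formula: C7H7ClO.
  M = 7(12.0) + 7(1.007825) + 34.968853 + 15.994915
    = 84.000000 + 7.054775 + 34.968853 + 15.994915 = 142.018543

142.0185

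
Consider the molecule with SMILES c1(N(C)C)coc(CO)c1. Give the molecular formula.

Atom tally by fragment:
  furan ring core → C:4 H:4 O:1
  (− 2 ring H displaced by substituents)
  + N(CH3)2 → N:1 C:2 H:6
  + CH2OH → C:1 H:3 O:1
Element totals:
  C: 7
  H: 11
  N: 1
  O: 2

C7H11NO2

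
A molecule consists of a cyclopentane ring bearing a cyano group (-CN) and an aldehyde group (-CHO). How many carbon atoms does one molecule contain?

7

Atom tally by fragment:
  cyclopentane ring core → C:5 H:10
  (− 2 ring H displaced by substituents)
  + CN → C:1 N:1
  + CHO → C:1 H:1 O:1
Element totals:
  C: 7
  H: 9
  N: 1
  O: 1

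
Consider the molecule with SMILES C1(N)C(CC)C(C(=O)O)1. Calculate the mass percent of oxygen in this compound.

Atom tally by fragment:
  cyclopropane ring core → C:3 H:6
  (− 3 ring H displaced by substituents)
  + NH2 → N:1 H:2
  + C2H5 → C:2 H:5
  + COOH → C:1 H:1 O:2
Element totals:
  C: 6
  H: 11
  N: 1
  O: 2
Molecular formula: C6H11NO2.
Molar mass = 129.159 g/mol.
Mass from O: 2 × 15.999 = 31.998 g/mol.
%O = 31.998 / 129.159 × 100 = 24.77%.

24.77%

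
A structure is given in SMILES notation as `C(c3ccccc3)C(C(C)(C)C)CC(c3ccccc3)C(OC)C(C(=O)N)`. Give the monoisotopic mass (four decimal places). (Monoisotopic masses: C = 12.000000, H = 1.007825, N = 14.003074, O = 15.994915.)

367.2511

Atom tally by fragment:
  C6H5CH2 → C:7 H:7
  CH(C(CH3)3) → C:5 H:10
  CH2 → C:1 H:2
  CH(C6H5) → C:7 H:6
  CH(OCH3) → C:2 H:4 O:1
  CH2CONH2 → C:2 H:4 O:1 N:1
Element totals:
  C: 24
  H: 33
  N: 1
  O: 2
Molecular formula: C24H33NO2.
  M = 24(12.0) + 33(1.007825) + 14.003074 + 2(15.994915)
    = 288.000000 + 33.258225 + 14.003074 + 31.989830 = 367.251129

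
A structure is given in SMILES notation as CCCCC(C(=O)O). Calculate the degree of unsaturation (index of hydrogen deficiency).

1

Atom tally by fragment:
  CH3 → C:1 H:3
  CH2 → C:1 H:2
  CH2 → C:1 H:2
  CH2 → C:1 H:2
  CH2COOH → C:2 H:3 O:2
Element totals:
  C: 6
  H: 12
  O: 2
Molecular formula: C6H12O2.
DoU = (2C + 2 + N − H − X) / 2 = (2·6 + 2 + 0 − 12 − 0) / 2 = 1.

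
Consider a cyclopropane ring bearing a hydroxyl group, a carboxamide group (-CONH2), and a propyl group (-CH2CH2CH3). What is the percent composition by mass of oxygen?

22.35%

Atom tally by fragment:
  cyclopropane ring core → C:3 H:6
  (− 3 ring H displaced by substituents)
  + OH → O:1 H:1
  + CONH2 → C:1 H:2 O:1 N:1
  + CH2CH2CH3 → C:3 H:7
Element totals:
  C: 7
  H: 13
  N: 1
  O: 2
Molecular formula: C7H13NO2.
Molar mass = 143.186 g/mol.
Mass from O: 2 × 15.999 = 31.998 g/mol.
%O = 31.998 / 143.186 × 100 = 22.35%.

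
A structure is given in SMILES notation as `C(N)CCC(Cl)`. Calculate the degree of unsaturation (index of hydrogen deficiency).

Atom tally by fragment:
  H2NCH2 → C:1 H:4 N:1
  CH2 → C:1 H:2
  CH2 → C:1 H:2
  CH2Cl → C:1 H:2 Cl:1
Element totals:
  C: 4
  H: 10
  Cl: 1
  N: 1
Molecular formula: C4H10ClN.
DoU = (2C + 2 + N − H − X) / 2 = (2·4 + 2 + 1 − 10 − 1) / 2 = 0.

0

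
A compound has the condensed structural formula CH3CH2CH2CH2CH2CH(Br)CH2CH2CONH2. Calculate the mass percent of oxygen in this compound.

Atom tally by fragment:
  CH3 → C:1 H:3
  CH2 → C:1 H:2
  CH2 → C:1 H:2
  CH2 → C:1 H:2
  CH2 → C:1 H:2
  CH(Br) → C:1 H:1 Br:1
  CH2 → C:1 H:2
  CH2CONH2 → C:2 H:4 O:1 N:1
Element totals:
  C: 9
  H: 18
  Br: 1
  N: 1
  O: 1
Molecular formula: C9H18BrNO.
Molar mass = 236.153 g/mol.
Mass from O: 1 × 15.999 = 15.999 g/mol.
%O = 15.999 / 236.153 × 100 = 6.77%.

6.77%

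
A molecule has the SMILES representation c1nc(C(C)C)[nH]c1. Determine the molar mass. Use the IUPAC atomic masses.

Atom tally by fragment:
  imidazole ring core → C:3 H:4 N:2
  (− 1 ring H displaced by substituents)
  + CH(CH3)2 → C:3 H:7
Element totals:
  C: 6
  H: 10
  N: 2
Molecular formula: C6H10N2.
  M = 6(12.011) + 10(1.008) + 2(14.007)
    = 72.066 + 10.080 + 28.014 = 110.160

110.16 g/mol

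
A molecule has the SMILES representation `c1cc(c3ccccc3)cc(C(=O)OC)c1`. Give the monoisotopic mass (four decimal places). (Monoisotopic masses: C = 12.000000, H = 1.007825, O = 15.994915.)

212.0837

Atom tally by fragment:
  benzene ring core → C:6 H:6
  (− 2 ring H displaced by substituents)
  + C6H5 → C:6 H:5
  + COOCH3 → C:2 H:3 O:2
Element totals:
  C: 14
  H: 12
  O: 2
Molecular formula: C14H12O2.
  M = 14(12.0) + 12(1.007825) + 2(15.994915)
    = 168.000000 + 12.093900 + 31.989830 = 212.083730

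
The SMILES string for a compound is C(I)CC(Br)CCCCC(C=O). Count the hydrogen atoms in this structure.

Atom tally by fragment:
  ICH2 → C:1 H:2 I:1
  CH2 → C:1 H:2
  CH(Br) → C:1 H:1 Br:1
  CH2 → C:1 H:2
  CH2 → C:1 H:2
  CH2 → C:1 H:2
  CH2 → C:1 H:2
  CH2CHO → C:2 H:3 O:1
Element totals:
  C: 9
  H: 16
  Br: 1
  I: 1
  O: 1

16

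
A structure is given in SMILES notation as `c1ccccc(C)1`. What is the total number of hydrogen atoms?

Atom tally by fragment:
  benzene ring core → C:6 H:6
  (− 1 ring H displaced by substituents)
  + CH3 → C:1 H:3
Element totals:
  C: 7
  H: 8

8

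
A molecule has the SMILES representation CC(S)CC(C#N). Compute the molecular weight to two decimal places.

115.19 g/mol

Atom tally by fragment:
  CH3 → C:1 H:3
  CH(SH) → C:1 H:2 S:1
  CH2 → C:1 H:2
  CH2CN → C:2 H:2 N:1
Element totals:
  C: 5
  H: 9
  N: 1
  S: 1
Molecular formula: C5H9NS.
  M = 5(12.011) + 9(1.008) + 14.007 + 32.06
    = 60.055 + 9.072 + 14.007 + 32.060 = 115.194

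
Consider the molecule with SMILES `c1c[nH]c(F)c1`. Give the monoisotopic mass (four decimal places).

Atom tally by fragment:
  pyrrole ring core → C:4 H:5 N:1
  (− 1 ring H displaced by substituents)
  + F → F:1
Element totals:
  C: 4
  H: 4
  F: 1
  N: 1
Molecular formula: C4H4FN.
  M = 4(12.0) + 4(1.007825) + 18.998403 + 14.003074
    = 48.000000 + 4.031300 + 18.998403 + 14.003074 = 85.032777

85.0328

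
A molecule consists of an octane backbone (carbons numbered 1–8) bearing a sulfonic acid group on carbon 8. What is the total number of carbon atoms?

Atom tally by fragment:
  CH3 → C:1 H:3
  CH2 → C:1 H:2
  CH2 → C:1 H:2
  CH2 → C:1 H:2
  CH2 → C:1 H:2
  CH2 → C:1 H:2
  CH2 → C:1 H:2
  CH2SO3H → C:1 H:3 S:1 O:3
Element totals:
  C: 8
  H: 18
  O: 3
  S: 1

8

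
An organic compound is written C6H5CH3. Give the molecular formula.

Atom tally by fragment:
  benzene ring core → C:6 H:6
  (− 1 ring H displaced by substituents)
  + CH3 → C:1 H:3
Element totals:
  C: 7
  H: 8

C7H8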